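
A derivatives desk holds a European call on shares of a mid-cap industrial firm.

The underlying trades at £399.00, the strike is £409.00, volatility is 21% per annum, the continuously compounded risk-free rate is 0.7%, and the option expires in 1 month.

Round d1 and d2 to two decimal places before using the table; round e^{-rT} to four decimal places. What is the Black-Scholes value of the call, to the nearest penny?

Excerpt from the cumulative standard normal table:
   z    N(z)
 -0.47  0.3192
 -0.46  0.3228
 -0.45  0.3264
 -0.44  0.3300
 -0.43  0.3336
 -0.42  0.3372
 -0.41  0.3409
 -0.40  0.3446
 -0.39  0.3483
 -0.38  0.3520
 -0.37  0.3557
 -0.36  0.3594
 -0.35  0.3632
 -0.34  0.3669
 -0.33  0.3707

£5.56

σ√T = 0.21 × 0.2887 = 0.0606
ln(S/K) + (r + σ²/2)T = ln(399/409) + (0.007 + 0.21²/2)·0.08333 = -0.0248 + 0.0024 = -0.0223
d₁ = -0.0223 / 0.0606 = -0.3684 ⇒ -0.37
d₂ = d₁ − σ√T = -0.3684 − 0.0606 = -0.4290 ⇒ -0.43
e^(−rT) = e^(−0.007·0.08333) = 0.9994
N(d₁) = N(-0.37) = 0.3557;  N(d₂) = N(-0.43) = 0.3336
C = 399·0.3557 − 409·0.9994·0.3336 = 141.9243 − 136.3605 = 5.5638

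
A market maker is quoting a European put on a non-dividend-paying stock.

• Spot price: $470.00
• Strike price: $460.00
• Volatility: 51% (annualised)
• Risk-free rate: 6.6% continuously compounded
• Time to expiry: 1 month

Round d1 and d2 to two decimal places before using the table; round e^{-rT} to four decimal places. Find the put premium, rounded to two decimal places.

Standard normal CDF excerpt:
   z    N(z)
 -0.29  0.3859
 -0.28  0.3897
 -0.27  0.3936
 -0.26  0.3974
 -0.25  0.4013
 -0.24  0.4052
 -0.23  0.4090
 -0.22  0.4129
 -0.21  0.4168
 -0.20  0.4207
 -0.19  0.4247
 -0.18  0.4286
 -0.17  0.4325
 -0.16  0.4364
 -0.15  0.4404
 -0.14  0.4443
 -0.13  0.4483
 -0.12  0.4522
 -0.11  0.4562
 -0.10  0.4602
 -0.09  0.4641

T = 0.08333;  σ√T = 0.1472
d₁ = [ln(470/460) + (0.066 + 0.51²/2)·0.08333] / 0.1472 = [0.0215 + 0.0163] / 0.1472 = 0.2570 ⇒ 0.26
d₂ = d₁ − σ√T = 0.2570 − 0.1472 = 0.1098 ⇒ 0.11
e^(−rT) = e^(−0.066·0.08333) = 0.9945
N(−d₂) = N(-0.11) = 0.4562;  N(−d₁) = N(-0.26) = 0.3974
P = 460·0.9945·0.4562 − 470·0.3974 = 208.6978 − 186.7780 = 21.9198

$21.92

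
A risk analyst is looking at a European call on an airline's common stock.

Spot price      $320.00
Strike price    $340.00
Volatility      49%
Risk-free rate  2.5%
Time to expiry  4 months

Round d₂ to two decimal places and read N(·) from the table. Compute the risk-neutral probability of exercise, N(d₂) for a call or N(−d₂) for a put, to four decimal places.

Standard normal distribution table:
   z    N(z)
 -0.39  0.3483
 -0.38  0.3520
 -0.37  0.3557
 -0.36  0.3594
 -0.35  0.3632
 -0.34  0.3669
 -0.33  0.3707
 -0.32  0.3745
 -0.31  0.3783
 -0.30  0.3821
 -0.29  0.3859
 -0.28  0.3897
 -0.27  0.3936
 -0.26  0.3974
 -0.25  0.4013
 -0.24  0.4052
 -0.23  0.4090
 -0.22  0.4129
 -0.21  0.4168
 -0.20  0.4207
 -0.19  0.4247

σ√T = 0.49 × 0.5774 = 0.2829
d₁ = [ln(320/340) + (0.025 + 0.49²/2)·0.3333] / 0.2829 = [-0.0606 + 0.0483] / 0.2829 = -0.0434 which rounds to -0.04
d₂ = d₁ − σ√T = -0.0434 − 0.2829 = -0.3263 which rounds to -0.33
Risk-neutral Pr[S_T > K] = N(d₂) = N(-0.33) = 0.3707

0.3707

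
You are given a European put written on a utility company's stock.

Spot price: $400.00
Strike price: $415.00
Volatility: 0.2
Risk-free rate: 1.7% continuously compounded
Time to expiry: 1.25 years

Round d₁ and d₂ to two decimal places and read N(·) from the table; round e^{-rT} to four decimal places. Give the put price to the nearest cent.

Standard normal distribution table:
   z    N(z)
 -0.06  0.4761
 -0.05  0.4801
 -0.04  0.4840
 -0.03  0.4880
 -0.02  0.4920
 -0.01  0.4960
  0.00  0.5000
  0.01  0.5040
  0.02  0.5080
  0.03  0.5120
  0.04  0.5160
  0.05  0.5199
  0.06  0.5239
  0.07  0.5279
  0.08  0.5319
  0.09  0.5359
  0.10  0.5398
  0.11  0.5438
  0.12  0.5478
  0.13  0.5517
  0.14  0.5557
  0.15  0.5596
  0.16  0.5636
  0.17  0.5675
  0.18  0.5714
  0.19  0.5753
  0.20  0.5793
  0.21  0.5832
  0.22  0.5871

T = 1.25;  σ√T = 0.2236
ln(S/K) + (r + σ²/2)T = ln(400/415) + (0.017 + 0.2²/2)·1.25 = -0.0368 + 0.0463 = 0.0094
d₁ = 0.0094 / 0.2236 = 0.0422 ⇒ 0.04
d₂ = d₁ − σ√T = 0.0422 − 0.2236 = -0.1814 ⇒ -0.18
exp(−rT) = exp(−0.017·1.25) = 0.9790
N(−d₂) = N(0.18) = 0.5714;  N(−d₁) = N(-0.04) = 0.4840
P = 415·0.9790·0.5714 − 400·0.4840 = 232.1512 − 193.6000 = 38.5512

$38.55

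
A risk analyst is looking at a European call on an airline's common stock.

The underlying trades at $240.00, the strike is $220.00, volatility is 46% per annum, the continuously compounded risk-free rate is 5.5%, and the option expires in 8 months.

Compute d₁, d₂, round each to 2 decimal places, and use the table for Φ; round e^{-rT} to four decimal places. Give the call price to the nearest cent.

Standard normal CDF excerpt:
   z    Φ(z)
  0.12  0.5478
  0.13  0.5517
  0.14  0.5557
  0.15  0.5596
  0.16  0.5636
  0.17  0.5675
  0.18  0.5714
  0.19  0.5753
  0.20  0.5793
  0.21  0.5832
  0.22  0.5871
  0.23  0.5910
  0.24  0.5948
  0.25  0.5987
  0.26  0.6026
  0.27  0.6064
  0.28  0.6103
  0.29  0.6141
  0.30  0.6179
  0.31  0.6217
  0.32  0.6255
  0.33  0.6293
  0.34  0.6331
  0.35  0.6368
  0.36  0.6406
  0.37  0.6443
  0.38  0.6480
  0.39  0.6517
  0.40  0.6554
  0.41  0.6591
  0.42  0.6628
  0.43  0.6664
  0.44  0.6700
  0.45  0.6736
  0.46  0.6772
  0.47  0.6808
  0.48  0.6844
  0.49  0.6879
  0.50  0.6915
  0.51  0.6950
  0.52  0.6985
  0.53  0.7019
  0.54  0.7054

$49.79

T = 0.6667;  σ√T = 0.3756
d₁ = [ln(240/220) + (0.055 + 0.46²/2)·0.6667] / 0.3756 = [0.0870 + 0.1072] / 0.3756 = 0.5171 ⇒ 0.52
d₂ = d₁ − σ√T = 0.5171 − 0.3756 = 0.1415 ⇒ 0.14
e^(−rT) = e^(−0.055·0.6667) = 0.9640
C = 240·N(0.52) − 220·0.9640·N(0.14) = 240·0.6985 − 220·0.9640·0.5557 = 167.6400 − 117.8529 = 49.7871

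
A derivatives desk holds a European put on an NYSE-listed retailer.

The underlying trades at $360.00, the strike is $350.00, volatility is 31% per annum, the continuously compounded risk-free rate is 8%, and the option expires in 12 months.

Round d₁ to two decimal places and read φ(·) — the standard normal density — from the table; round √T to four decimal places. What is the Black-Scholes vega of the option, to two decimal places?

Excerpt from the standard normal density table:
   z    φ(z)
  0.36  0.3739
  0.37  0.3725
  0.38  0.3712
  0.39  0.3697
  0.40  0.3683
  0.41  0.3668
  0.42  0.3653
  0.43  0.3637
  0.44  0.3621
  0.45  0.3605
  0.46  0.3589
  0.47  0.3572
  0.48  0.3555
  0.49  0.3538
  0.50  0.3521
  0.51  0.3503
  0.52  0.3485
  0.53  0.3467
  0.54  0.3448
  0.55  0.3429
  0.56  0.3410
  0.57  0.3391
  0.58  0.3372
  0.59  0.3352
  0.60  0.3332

126.76

T = 1;  σ√T = 0.3100
d₁ = [ln(360/350) + (0.08 + 0.31²/2)·1] / 0.3100 = [0.0282 + 0.1280] / 0.3100 = 0.5039 which rounds to 0.50
√T = √1 = 1.0000
φ(d₁) = φ(0.50) = 0.3521
vega = S·φ(d₁)·√T = 360·0.3521·1.0000 = 126.7560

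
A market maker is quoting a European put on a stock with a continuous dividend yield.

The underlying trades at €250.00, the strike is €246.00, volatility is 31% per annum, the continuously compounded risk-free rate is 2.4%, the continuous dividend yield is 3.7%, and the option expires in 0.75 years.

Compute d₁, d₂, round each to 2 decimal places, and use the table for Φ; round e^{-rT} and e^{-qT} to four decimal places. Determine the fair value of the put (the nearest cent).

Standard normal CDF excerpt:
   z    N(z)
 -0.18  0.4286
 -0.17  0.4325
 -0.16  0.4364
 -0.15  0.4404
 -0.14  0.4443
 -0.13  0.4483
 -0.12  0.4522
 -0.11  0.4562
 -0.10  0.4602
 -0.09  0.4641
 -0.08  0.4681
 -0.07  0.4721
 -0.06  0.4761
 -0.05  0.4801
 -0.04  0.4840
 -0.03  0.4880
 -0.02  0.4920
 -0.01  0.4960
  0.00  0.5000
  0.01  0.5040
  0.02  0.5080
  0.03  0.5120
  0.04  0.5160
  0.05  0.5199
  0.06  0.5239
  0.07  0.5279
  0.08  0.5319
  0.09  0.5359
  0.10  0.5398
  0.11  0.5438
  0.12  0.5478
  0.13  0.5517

σ√T = 0.31 × 0.8660 = 0.2685
d₁ = [ln(250/246) + (0.024 − 0.037 + 0.31²/2)·0.75] / 0.2685 = [0.0161 + 0.0263] / 0.2685 = 0.1580 → 0.16
d₂ = d₁ − σ√T = 0.1580 − 0.2685 = -0.1105 → -0.11
exp(−qT) = exp(−0.037·0.75) = 0.9726;  exp(−rT) = exp(−0.024·0.75) = 0.9822
P = 246·0.9822·N(0.11) − 250·0.9726·N(-0.16) = 246·0.9822·0.5438 − 250·0.9726·0.4364 = 131.3936 − 106.1107 = 25.2829

€25.28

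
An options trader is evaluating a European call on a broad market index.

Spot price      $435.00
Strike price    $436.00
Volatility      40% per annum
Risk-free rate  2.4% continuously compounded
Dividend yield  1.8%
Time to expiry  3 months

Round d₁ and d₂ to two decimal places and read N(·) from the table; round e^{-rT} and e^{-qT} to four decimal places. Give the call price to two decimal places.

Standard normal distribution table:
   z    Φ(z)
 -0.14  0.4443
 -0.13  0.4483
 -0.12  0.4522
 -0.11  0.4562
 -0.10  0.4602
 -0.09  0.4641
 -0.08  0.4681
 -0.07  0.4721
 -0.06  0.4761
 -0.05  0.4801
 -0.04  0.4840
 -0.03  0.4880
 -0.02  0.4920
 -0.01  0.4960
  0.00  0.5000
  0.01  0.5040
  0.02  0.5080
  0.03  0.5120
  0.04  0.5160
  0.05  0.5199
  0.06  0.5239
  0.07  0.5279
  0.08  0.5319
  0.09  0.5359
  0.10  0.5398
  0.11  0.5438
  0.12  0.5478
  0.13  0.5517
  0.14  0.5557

T = 0.25;  σ√T = 0.2000
ln(S/K) + (r − q + σ²/2)T = ln(435/436) + (0.024 − 0.018 + 0.4²/2)·0.25 = -0.0023 + 0.0215 = 0.0192
d₁ = 0.0192 / 0.2000 = 0.0960 → 0.10
d₂ = d₁ − σ√T = 0.0960 − 0.2000 = -0.1040 → -0.10
e^(−qT) = e^(−0.018·0.25) = 0.9955;  e^(−rT) = e^(−0.024·0.25) = 0.9940
C = 435·0.9955·N(0.10) − 436·0.9940·N(-0.10) = 435·0.9955·0.5398 − 436·0.9940·0.4602 = 233.7563 − 199.4433 = 34.3130

$34.31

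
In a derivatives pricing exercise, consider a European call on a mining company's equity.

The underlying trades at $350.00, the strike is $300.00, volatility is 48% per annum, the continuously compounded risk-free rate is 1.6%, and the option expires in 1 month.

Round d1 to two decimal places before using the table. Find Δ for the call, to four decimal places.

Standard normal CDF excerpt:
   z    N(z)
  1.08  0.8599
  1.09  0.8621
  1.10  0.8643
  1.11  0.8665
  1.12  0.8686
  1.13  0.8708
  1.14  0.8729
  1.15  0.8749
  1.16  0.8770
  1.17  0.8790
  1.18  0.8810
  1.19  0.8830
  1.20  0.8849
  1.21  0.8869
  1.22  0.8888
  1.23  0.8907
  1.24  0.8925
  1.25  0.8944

T = 0.08333;  σ√T = 0.1386
d₁ = [ln(350/300) + (0.016 + 0.48²/2)·0.08333] / 0.1386 = [0.1542 + 0.0109] / 0.1386 = 1.1914 which rounds to 1.19
N(d₁) = N(1.19) = 0.8830
Δ_call = N(d₁) = 0.8830

0.8830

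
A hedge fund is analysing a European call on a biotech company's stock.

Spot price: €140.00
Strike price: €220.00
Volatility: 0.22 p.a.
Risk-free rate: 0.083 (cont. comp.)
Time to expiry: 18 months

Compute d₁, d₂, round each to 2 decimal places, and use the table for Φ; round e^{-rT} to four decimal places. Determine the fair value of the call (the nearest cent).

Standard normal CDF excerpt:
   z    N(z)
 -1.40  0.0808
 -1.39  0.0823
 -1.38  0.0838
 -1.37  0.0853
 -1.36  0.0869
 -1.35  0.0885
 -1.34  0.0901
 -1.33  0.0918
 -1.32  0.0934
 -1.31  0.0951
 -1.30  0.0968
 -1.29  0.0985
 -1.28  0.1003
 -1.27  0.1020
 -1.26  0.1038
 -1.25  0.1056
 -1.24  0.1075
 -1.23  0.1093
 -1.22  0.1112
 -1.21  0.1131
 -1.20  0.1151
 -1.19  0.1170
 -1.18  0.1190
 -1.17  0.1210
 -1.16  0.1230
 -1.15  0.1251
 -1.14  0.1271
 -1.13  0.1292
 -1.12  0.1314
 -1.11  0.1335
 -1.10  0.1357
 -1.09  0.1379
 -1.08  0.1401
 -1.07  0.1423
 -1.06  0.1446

σ√T = 0.22 × 1.2247 = 0.2694
d₁ = [ln(140/220) + (0.083 + 0.22²/2)·1.5] / 0.2694 = [-0.4520 + 0.1608] / 0.2694 = -1.0807 ⇒ -1.08
d₂ = d₁ − σ√T = -1.0807 − 0.2694 = -1.3501 ⇒ -1.35
exp(−rT) = exp(−0.083·1.5) = 0.8829
N(d₁) = N(-1.08) = 0.1401;  N(d₂) = N(-1.35) = 0.0885
C = 140·0.1401 − 220·0.8829·0.0885 = 19.6140 − 17.1901 = 2.4239

€2.42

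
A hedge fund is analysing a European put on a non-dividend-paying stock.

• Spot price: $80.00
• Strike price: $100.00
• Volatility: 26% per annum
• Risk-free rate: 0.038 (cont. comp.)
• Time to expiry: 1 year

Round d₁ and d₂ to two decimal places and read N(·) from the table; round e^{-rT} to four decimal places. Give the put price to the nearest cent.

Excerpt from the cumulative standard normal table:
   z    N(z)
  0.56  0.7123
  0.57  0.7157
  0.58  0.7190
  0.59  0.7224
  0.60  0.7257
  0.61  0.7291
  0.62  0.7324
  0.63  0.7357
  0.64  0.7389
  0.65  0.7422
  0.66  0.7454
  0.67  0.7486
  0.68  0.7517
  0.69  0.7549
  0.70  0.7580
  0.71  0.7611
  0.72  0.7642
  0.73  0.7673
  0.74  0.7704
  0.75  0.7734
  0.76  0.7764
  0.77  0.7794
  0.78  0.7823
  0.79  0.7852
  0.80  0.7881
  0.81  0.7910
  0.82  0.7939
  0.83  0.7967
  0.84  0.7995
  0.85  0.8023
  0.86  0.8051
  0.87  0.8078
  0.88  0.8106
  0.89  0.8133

$19.45

σ√T = 0.26 × 1.0000 = 0.2600
ln(S/K) + (r + σ²/2)T = ln(80/100) + (0.038 + 0.26²/2)·1 = -0.2231 + 0.0718 = -0.1513
d₁ = -0.1513 / 0.2600 = -0.5821 ⇒ -0.58
d₂ = d₁ − σ√T = -0.5821 − 0.2600 = -0.8421 ⇒ -0.84
e^(−rT) = e^(−0.038·1) = 0.9627
N(−d₂) = N(0.84) = 0.7995;  N(−d₁) = N(0.58) = 0.7190
P = 100·0.9627·0.7995 − 80·0.7190 = 76.9679 − 57.5200 = 19.4479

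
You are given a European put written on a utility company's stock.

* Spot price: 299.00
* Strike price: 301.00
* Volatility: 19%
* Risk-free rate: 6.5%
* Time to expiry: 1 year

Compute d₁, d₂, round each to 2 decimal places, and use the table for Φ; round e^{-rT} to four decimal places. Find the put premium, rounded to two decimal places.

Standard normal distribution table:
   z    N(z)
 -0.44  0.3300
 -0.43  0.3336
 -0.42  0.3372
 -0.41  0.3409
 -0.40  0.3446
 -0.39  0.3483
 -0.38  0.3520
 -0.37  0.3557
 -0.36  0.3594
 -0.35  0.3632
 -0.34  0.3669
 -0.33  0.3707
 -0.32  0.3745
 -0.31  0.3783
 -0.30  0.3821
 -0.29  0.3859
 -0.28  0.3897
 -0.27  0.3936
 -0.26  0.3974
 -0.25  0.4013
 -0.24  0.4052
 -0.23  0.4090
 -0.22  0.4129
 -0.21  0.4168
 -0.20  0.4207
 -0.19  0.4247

14.53

T = 1;  σ√T = 0.1900
ln(S/K) + (r + σ²/2)T = ln(299/301) + (0.065 + 0.19²/2)·1 = -0.0067 + 0.0830 = 0.0764
d₁ = 0.0764 / 0.1900 = 0.4020 → 0.40
d₂ = d₁ − σ√T = 0.4020 − 0.1900 = 0.2120 → 0.21
e^(−rT) = e^(−0.065·1) = 0.9371
N(−d₂) = N(-0.21) = 0.4168;  N(−d₁) = N(-0.40) = 0.3446
P = 301·0.9371·0.4168 − 299·0.3446 = 117.5656 − 103.0354 = 14.5302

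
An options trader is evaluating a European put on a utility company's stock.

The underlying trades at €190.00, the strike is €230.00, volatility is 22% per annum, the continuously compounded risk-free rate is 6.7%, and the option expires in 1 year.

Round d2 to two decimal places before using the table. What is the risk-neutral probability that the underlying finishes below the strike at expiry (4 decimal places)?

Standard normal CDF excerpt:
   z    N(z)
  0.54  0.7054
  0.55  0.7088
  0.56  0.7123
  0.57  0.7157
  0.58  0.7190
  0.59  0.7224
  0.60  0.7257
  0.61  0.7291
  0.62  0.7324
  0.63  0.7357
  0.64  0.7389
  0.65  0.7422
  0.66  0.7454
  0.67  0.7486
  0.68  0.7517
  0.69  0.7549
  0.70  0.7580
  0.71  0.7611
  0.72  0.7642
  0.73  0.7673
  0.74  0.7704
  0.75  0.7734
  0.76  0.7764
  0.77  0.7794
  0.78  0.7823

T = 1;  σ√T = 0.2200
d₁ = [ln(190/230) + (0.067 + ½·0.22²)·1] / (σ√T) = (-0.1911 + 0.0912) / 0.2200 = -0.4539 ⇒ -0.45
d₂ = -0.4539 − 0.2200 = -0.6739 ⇒ -0.67
Risk-neutral Pr[S_T < K] = N(−d₂) = N(0.67) = 0.7486

0.7486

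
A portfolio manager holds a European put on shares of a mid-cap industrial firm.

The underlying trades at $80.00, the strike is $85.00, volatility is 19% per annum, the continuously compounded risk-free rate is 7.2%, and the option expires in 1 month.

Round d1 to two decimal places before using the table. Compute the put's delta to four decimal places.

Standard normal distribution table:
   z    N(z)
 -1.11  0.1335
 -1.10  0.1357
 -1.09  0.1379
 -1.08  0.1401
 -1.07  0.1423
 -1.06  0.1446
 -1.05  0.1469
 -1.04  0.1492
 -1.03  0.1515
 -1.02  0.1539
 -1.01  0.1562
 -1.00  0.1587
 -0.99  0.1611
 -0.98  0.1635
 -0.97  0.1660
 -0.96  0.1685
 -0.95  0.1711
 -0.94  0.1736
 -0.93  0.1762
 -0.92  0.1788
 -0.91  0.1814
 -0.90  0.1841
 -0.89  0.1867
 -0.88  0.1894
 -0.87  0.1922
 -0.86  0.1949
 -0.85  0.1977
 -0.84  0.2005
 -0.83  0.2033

σ√T = 0.19·√0.08333 = 0.0548
ln(S/K) + (r + σ²/2)T = ln(80/85) + (0.072 + 0.19²/2)·0.08333 = -0.0606 + 0.0075 = -0.0531
d₁ = -0.0531 / 0.0548 = -0.9685 which rounds to -0.97
N(d₁) = N(-0.97) = 0.1660
Δ_put = N(d₁) − 1 = 0.1660 − 1 = -0.8340

-0.8340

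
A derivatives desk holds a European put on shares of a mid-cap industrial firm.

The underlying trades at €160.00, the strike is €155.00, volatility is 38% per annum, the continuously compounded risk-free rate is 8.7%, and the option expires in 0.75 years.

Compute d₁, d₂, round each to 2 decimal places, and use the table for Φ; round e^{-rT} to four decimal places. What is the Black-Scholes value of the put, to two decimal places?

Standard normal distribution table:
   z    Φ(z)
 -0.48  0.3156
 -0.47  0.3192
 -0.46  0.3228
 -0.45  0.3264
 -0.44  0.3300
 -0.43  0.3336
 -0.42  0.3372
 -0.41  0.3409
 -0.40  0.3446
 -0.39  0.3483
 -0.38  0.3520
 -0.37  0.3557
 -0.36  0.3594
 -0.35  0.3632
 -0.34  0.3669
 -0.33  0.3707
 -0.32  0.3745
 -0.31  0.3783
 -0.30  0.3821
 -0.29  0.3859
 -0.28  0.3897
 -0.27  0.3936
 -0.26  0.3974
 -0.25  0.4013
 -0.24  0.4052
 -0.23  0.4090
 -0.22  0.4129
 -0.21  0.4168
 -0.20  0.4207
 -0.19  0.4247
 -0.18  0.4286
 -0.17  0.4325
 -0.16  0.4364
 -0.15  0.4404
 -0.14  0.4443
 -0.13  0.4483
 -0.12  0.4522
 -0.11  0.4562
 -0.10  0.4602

€13.45

T = 0.75;  σ√T = 0.3291
d₁ = [ln(160/155) + (0.087 + 0.38²/2)·0.75] / 0.3291 = [0.0317 + 0.1194] / 0.3291 = 0.4593 ≈ 0.46
d₂ = d₁ − σ√T = 0.4593 − 0.3291 = 0.1302 ≈ 0.13
exp(−rT) = exp(−0.087·0.75) = 0.9368
N(−d₂) = N(-0.13) = 0.4483;  N(−d₁) = N(-0.46) = 0.3228
P = 155·0.9368·0.4483 − 160·0.3228 = 65.0950 − 51.6480 = 13.4470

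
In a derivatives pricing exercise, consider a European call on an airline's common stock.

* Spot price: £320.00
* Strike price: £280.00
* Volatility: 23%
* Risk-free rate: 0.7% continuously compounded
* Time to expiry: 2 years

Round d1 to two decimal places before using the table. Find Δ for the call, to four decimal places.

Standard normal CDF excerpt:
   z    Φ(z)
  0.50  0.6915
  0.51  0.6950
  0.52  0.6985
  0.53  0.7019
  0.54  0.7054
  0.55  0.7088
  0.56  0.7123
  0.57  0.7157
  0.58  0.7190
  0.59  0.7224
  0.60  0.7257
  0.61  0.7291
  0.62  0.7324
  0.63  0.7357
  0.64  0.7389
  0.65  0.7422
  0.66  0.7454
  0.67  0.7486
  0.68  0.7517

0.7324

σ√T = 0.23 × 1.4142 = 0.3253
d₁ = [ln(320/280) + (0.007 + 0.23²/2)·2] / 0.3253 = [0.1335 + 0.0669] / 0.3253 = 0.6162 ≈ 0.62
N(d₁) = N(0.62) = 0.7324
Δ_call = N(d₁) = 0.7324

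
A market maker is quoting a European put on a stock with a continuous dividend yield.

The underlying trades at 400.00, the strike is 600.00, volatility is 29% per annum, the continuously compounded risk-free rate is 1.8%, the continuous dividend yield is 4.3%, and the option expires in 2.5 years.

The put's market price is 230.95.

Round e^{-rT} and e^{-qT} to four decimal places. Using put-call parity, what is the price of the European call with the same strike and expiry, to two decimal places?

e^(−qT) = e^(−0.043·2.5) = 0.8981;  e^(−rT) = e^(−0.018·2.5) = 0.9560
Put-call parity: C − P = S·e^(−qT) − K·e^(−rT) = 400·0.8981 − 600·0.9560 = 359.2400 − 573.6000 = -214.3600
C = P + (C − P) = 230.95 + (-214.3600) = 16.5900

16.59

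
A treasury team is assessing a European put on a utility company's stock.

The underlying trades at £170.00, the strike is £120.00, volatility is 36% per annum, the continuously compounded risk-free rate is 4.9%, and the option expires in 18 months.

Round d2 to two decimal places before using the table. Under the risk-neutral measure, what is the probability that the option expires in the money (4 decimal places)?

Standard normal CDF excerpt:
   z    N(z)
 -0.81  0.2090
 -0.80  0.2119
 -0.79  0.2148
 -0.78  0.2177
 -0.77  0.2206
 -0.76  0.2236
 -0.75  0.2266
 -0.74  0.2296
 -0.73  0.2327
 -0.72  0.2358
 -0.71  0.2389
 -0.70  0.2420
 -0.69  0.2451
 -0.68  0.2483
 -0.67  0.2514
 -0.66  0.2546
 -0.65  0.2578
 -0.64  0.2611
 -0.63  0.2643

σ√T = 0.36·√1.5 = 0.4409
d₁ = [ln(170/120) + (0.049 + ½·0.36²)·1.5] / (σ√T) = (0.3483 + 0.1707) / 0.4409 = 1.1771 which rounds to 1.18
d₂ = 1.1771 − 0.4409 = 0.7362 which rounds to 0.74
Pr(exercise) under Q = N(−d₂) = N(-0.74) = 0.2296

0.2296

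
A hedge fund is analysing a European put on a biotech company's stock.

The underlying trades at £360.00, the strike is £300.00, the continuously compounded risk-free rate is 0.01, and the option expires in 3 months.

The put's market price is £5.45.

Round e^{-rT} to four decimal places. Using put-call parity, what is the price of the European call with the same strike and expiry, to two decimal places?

£66.20

e^(−rT) = e^(−0.01·0.25) = 0.9975
Put-call parity: C − P = S − K·e^(−rT) = 360 − 300·0.9975 = 360 − 299.2500 = 60.7500
C = P + (C − P) = 5.45 + (60.7500) = 66.2000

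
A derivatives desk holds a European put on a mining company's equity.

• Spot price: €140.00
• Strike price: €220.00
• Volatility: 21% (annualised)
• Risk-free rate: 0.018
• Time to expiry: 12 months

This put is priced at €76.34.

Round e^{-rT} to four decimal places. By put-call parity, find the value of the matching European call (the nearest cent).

e^(−rT) = e^(−0.018·1) = 0.9822
Put-call parity: C − P = S − K·e^(−rT) = 140 − 220·0.9822 = 140 − 216.0840 = -76.0840
C = P + (C − P) = 76.34 + (-76.0840) = 0.2560

€0.26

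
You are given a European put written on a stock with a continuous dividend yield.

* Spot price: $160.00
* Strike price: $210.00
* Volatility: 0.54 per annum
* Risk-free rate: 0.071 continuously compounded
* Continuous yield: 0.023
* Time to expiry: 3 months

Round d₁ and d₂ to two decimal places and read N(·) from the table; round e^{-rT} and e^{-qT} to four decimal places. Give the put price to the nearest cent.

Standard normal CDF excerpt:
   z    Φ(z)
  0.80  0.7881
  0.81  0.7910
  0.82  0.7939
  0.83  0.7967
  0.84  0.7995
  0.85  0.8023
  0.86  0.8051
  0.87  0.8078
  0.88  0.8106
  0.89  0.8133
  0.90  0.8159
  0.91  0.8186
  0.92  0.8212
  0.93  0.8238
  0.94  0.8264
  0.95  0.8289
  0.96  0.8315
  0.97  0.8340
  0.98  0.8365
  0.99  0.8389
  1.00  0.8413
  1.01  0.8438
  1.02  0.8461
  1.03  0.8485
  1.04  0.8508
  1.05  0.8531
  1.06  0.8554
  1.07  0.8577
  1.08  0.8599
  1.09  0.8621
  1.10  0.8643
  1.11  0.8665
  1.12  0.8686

$51.56

T = 0.25;  σ√T = 0.2700
d₁ = [ln(160/210) + (0.071 − 0.023 + ½·0.54²)·0.25] / (σ√T) = (-0.2719 + 0.0485) / 0.2700 = -0.8277 → -0.83
d₂ = -0.8277 − 0.2700 = -1.0977 → -1.10
e^(−qT) = e^(−0.023·0.25) = 0.9943;  e^(−rT) = e^(−0.071·0.25) = 0.9824
N(−d₂) = N(1.10) = 0.8643;  N(−d₁) = N(0.83) = 0.7967
P = 210·0.9824·0.8643 − 160·0.9943·0.7967 = 178.3085 − 126.7454 = 51.5631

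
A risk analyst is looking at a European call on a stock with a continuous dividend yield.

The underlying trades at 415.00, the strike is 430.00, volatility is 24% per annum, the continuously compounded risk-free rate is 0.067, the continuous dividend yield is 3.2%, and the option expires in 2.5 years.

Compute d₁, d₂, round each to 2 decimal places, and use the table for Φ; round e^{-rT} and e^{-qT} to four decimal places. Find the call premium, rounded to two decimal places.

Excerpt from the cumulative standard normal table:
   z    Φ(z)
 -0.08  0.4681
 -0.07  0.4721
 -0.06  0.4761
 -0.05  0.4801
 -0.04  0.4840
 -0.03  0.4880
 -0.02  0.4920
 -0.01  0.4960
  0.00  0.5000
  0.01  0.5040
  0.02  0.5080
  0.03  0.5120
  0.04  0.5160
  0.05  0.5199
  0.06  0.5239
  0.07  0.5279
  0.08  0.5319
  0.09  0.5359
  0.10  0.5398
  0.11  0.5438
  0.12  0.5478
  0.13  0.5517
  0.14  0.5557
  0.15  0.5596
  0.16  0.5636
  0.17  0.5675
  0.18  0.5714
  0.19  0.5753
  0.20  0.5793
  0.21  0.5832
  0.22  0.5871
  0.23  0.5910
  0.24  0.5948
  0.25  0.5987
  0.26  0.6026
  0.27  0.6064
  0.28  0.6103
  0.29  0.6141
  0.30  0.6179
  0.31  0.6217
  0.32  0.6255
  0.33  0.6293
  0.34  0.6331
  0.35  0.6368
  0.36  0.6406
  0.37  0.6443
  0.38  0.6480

66.47

σ√T = 0.24 × 1.5811 = 0.3795
ln(S/K) + (r − q + σ²/2)T = ln(415/430) + (0.067 − 0.032 + 0.24²/2)·2.5 = -0.0355 + 0.1595 = 0.1240
d₁ = 0.1240 / 0.3795 = 0.3268 ⇒ 0.33
d₂ = d₁ − σ√T = 0.3268 − 0.3795 = -0.0527 ⇒ -0.05
exp(−qT) = exp(−0.032·2.5) = 0.9231;  exp(−rT) = exp(−0.067·2.5) = 0.8458
N(d₁) = N(0.33) = 0.6293;  N(d₂) = N(-0.05) = 0.4801
C = 415·0.9231·0.6293 − 430·0.8458·0.4801 = 241.0763 − 174.6095 = 66.4668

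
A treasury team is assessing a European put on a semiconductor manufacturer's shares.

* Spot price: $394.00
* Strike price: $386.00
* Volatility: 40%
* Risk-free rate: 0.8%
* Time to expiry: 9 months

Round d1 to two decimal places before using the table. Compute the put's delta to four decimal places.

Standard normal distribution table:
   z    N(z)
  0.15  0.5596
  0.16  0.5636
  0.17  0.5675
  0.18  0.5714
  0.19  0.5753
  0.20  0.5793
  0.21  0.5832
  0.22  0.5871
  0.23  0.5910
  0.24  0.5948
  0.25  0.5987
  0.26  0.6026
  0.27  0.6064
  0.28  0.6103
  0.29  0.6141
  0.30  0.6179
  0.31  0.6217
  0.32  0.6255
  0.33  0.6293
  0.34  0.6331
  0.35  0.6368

σ√T = 0.4·√0.75 = 0.3464
d₁ = [ln(394/386) + (0.008 + 0.4²/2)·0.75] / 0.3464 = [0.0205 + 0.0660] / 0.3464 = 0.2497 ≈ 0.25
N(d₁) = N(0.25) = 0.5987
Δ_put = N(d₁) − 1 = 0.5987 − 1 = -0.4013

-0.4013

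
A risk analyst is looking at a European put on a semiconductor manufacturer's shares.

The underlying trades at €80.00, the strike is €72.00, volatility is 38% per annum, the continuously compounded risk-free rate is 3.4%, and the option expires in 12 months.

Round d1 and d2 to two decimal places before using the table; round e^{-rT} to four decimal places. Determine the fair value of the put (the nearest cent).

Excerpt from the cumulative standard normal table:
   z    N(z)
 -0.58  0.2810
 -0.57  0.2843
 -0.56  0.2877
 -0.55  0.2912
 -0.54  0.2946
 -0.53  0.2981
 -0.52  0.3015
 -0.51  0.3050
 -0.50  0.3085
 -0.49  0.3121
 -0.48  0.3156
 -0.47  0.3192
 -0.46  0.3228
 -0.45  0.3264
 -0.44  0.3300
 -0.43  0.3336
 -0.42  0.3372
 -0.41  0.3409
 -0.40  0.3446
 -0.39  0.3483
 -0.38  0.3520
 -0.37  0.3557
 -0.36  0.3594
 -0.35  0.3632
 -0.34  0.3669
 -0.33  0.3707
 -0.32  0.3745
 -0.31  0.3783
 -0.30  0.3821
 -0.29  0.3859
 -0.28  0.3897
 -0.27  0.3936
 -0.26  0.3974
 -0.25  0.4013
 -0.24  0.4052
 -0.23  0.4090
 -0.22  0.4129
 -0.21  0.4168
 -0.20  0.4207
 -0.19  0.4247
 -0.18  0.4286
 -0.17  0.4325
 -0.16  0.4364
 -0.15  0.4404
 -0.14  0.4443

σ√T = 0.38 × 1.0000 = 0.3800
d₁ = [ln(80/72) + (0.034 + 0.38²/2)·1] / 0.3800 = [0.1054 + 0.1062] / 0.3800 = 0.5567 which rounds to 0.56
d₂ = d₁ − σ√T = 0.5567 − 0.3800 = 0.1767 which rounds to 0.18
e^(−rT) = e^(−0.034·1) = 0.9666
N(−d₂) = N(-0.18) = 0.4286;  N(−d₁) = N(-0.56) = 0.2877
P = 72·0.9666·0.4286 − 80·0.2877 = 29.8285 − 23.0160 = 6.8125

€6.81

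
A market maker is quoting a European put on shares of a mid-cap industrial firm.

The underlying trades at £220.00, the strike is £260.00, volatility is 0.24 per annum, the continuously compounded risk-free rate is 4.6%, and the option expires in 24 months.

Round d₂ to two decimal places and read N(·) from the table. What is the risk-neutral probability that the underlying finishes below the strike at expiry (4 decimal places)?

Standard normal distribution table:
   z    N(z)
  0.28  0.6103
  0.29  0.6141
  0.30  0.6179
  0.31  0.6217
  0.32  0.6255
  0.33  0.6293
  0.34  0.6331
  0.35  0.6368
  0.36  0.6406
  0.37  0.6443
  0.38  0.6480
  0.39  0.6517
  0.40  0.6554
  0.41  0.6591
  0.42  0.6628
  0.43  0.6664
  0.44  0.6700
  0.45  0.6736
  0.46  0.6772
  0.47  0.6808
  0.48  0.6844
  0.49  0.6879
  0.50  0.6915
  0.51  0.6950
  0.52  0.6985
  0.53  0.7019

0.6517

σ√T = 0.24 × 1.4142 = 0.3394
d₁ = [ln(220/260) + (0.046 + ½·0.24²)·2] / (σ√T) = (-0.1671 + 0.1496) / 0.3394 = -0.0514 which rounds to -0.05
d₂ = -0.0514 − 0.3394 = -0.3908 which rounds to -0.39
Pr(exercise) under Q = N(−d₂) = N(0.39) = 0.6517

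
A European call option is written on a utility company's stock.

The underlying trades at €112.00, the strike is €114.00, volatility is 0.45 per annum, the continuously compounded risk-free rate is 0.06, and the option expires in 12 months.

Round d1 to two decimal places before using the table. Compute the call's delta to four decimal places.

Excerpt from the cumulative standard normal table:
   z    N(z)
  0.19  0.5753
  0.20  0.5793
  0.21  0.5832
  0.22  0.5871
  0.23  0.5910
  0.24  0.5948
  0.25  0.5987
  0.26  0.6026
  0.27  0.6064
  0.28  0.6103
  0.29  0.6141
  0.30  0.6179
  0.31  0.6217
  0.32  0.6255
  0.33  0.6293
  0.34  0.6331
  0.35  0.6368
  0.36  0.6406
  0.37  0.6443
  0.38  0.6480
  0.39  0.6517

σ√T = 0.45·√1 = 0.4500
ln(S/K) + (r + σ²/2)T = ln(112/114) + (0.06 + 0.45²/2)·1 = -0.0177 + 0.1613 = 0.1436
d₁ = 0.1436 / 0.4500 = 0.3190 → 0.32
N(d₁) = N(0.32) = 0.6255
Δ_call = N(d₁) = 0.6255

0.6255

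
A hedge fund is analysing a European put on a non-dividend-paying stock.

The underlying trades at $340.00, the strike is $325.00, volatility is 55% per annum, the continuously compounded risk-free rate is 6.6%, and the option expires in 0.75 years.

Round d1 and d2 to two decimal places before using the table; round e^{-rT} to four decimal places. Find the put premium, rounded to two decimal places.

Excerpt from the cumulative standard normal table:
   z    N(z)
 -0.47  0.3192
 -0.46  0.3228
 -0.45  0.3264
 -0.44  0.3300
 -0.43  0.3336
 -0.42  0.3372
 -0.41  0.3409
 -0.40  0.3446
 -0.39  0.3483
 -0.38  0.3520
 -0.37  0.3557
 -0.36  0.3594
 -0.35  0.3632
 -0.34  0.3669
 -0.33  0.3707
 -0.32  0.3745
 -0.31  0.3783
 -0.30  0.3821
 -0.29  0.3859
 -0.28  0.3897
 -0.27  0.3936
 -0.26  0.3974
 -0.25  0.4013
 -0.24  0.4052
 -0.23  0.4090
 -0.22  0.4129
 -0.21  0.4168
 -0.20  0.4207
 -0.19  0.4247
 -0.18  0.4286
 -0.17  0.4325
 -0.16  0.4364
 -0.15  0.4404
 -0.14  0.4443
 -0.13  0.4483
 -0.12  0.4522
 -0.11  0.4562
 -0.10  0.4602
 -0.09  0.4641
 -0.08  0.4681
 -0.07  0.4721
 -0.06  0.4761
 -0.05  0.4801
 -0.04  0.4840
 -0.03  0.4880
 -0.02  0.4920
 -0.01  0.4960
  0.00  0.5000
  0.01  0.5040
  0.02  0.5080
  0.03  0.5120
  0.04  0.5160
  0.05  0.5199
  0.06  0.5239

σ√T = 0.55 × 0.8660 = 0.4763
d₁ = [ln(340/325) + (0.066 + 0.55²/2)·0.75] / 0.4763 = [0.0451 + 0.1629] / 0.4763 = 0.4368 ≈ 0.44
d₂ = d₁ − σ√T = 0.4368 − 0.4763 = -0.0395 ≈ -0.04
e^(−rT) = e^(−0.066·0.75) = 0.9517
N(−d₂) = N(0.04) = 0.5160;  N(−d₁) = N(-0.44) = 0.3300
P = 325·0.9517·0.5160 − 340·0.3300 = 159.6001 − 112.2000 = 47.4001

$47.40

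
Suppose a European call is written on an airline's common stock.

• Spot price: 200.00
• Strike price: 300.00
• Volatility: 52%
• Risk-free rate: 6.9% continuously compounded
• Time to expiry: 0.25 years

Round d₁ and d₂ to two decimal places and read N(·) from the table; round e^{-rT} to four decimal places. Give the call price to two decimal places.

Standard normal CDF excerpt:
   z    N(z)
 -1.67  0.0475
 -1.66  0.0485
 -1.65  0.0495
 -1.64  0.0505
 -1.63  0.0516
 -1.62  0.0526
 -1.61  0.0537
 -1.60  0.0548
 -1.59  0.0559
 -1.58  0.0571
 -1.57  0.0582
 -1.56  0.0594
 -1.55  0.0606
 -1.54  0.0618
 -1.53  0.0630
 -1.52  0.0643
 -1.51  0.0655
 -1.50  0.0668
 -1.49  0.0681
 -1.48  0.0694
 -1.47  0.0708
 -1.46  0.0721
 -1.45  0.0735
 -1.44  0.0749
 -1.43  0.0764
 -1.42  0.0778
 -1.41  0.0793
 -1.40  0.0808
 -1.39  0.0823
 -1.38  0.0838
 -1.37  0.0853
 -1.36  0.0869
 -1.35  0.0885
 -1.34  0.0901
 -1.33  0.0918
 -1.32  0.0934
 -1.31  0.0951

σ√T = 0.52 × 0.5000 = 0.2600
d₁ = [ln(200/300) + (0.069 + ½·0.52²)·0.25] / (σ√T) = (-0.4055 + 0.0511) / 0.2600 = -1.3631 ≈ -1.36
d₂ = -1.3631 − 0.2600 = -1.6231 ≈ -1.62
exp(−rT) = exp(−0.069·0.25) = 0.9829
N(d₁) = N(-1.36) = 0.0869;  N(d₂) = N(-1.62) = 0.0526
C = 200·0.0869 − 300·0.9829·0.0526 = 17.3800 − 15.5102 = 1.8698

1.87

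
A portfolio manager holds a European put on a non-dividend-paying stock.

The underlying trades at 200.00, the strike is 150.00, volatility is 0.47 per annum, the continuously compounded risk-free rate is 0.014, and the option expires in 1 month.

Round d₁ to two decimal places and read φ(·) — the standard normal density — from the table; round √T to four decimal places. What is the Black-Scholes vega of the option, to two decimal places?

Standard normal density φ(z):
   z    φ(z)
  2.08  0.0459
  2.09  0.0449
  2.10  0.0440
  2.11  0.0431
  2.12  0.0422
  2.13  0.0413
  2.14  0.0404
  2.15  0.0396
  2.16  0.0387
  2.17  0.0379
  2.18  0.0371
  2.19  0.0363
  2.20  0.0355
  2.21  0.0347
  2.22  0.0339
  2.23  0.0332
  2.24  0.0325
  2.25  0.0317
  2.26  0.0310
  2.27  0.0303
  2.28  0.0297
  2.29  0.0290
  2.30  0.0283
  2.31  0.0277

T = 0.08333;  σ√T = 0.1357
ln(S/K) + (r + σ²/2)T = ln(200/150) + (0.014 + 0.47²/2)·0.08333 = 0.2877 + 0.0104 = 0.2981
d₁ = 0.2981 / 0.1357 = 2.1968 ≈ 2.20
√T = √0.08333 = 0.2887
φ(d₁) = φ(2.20) = 0.0355
vega = S·φ(d₁)·√T = 200·0.0355·0.2887 = 2.0498
(Vega is the same for a European call and put with the same parameters.)

2.05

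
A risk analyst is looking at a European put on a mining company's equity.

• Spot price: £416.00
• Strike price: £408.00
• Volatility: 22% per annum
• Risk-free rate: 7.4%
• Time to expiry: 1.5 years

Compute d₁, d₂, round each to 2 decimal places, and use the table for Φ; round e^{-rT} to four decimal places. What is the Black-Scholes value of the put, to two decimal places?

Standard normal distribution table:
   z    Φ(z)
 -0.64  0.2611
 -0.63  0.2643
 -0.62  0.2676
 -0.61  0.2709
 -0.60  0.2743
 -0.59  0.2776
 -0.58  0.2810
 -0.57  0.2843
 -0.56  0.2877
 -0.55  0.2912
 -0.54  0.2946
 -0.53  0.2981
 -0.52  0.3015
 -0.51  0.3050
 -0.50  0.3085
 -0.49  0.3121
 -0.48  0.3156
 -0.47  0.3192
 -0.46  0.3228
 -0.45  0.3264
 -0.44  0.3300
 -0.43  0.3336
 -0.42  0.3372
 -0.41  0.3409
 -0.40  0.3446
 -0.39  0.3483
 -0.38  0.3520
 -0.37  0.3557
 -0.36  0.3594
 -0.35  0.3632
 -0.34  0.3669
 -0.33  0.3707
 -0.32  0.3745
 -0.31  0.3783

£21.29

T = 1.5;  σ√T = 0.2694
d₁ = [ln(416/408) + (0.074 + 0.22²/2)·1.5] / 0.2694 = [0.0194 + 0.1473] / 0.2694 = 0.6187 ⇒ 0.62
d₂ = d₁ − σ√T = 0.6187 − 0.2694 = 0.3493 ⇒ 0.35
e^(−rT) = e^(−0.074·1.5) = 0.8949
N(−d₂) = N(-0.35) = 0.3632;  N(−d₁) = N(-0.62) = 0.2676
P = 408·0.8949·0.3632 − 416·0.2676 = 132.6113 − 111.3216 = 21.2897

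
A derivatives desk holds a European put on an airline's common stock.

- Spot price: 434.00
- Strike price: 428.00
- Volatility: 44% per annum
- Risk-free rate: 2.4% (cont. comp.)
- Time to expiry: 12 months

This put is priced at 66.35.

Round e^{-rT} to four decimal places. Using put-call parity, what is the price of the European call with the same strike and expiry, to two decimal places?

82.49

e^(−rT) = e^(−0.024·1) = 0.9763
Put-call parity: C − P = S − K·e^(−rT) = 434 − 428·0.9763 = 434 − 417.8564 = 16.1436
C = P + (C − P) = 66.35 + (16.1436) = 82.4936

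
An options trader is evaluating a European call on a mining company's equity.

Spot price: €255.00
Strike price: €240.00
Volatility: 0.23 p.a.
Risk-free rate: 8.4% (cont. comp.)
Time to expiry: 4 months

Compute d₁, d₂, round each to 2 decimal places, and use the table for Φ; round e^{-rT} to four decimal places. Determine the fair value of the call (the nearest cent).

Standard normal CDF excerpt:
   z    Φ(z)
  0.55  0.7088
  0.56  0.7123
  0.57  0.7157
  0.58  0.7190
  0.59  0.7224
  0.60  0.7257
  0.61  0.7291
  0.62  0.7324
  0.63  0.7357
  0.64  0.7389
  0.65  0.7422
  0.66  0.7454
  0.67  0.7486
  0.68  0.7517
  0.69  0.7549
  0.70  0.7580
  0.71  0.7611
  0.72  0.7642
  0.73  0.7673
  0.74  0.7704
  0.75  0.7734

T = 0.3333;  σ√T = 0.1328
ln(S/K) + (r + σ²/2)T = ln(255/240) + (0.084 + 0.23²/2)·0.3333 = 0.0606 + 0.0368 = 0.0974
d₁ = 0.0974 / 0.1328 = 0.7338 which rounds to 0.73
d₂ = d₁ − σ√T = 0.7338 − 0.1328 = 0.6010 which rounds to 0.60
exp(−rT) = exp(−0.084·0.3333) = 0.9724
N(d₁) = N(0.73) = 0.7673;  N(d₂) = N(0.60) = 0.7257
C = 255·0.7673 − 240·0.9724·0.7257 = 195.6615 − 169.3610 = 26.3005

€26.30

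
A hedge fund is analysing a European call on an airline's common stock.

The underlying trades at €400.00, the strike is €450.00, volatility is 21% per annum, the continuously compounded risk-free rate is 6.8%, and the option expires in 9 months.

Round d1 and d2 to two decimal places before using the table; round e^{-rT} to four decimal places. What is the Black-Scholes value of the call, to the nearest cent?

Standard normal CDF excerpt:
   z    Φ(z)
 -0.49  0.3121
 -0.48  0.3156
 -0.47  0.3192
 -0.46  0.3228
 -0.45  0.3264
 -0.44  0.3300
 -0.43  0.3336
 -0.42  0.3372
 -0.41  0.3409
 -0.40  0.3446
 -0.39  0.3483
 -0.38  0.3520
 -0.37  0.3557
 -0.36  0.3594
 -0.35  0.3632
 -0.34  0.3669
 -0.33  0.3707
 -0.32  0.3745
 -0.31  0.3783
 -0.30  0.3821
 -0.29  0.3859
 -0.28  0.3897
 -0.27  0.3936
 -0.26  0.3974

€17.84

σ√T = 0.21·√0.75 = 0.1819
ln(S/K) + (r + σ²/2)T = ln(400/450) + (0.068 + 0.21²/2)·0.75 = -0.1178 + 0.0675 = -0.0502
d₁ = -0.0502 / 0.1819 = -0.2763 ⇒ -0.28
d₂ = d₁ − σ√T = -0.2763 − 0.1819 = -0.4581 ⇒ -0.46
e^(−rT) = e^(−0.068·0.75) = 0.9503
N(d₁) = N(-0.28) = 0.3897;  N(d₂) = N(-0.46) = 0.3228
C = 400·0.3897 − 450·0.9503·0.3228 = 155.8800 − 138.0406 = 17.8394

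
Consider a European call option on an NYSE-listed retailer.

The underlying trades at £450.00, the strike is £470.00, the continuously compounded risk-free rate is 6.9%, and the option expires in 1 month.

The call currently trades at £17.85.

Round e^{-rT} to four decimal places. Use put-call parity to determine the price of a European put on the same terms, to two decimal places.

£35.17

e^(−rT) = e^(−0.069·0.08333) = 0.9943
Put-call parity: C − P = S − K·e^(−rT) = 450 − 470·0.9943 = 450 − 467.3210 = -17.3210
P = C − (C − P) = 17.85 − (-17.3210) = 35.1710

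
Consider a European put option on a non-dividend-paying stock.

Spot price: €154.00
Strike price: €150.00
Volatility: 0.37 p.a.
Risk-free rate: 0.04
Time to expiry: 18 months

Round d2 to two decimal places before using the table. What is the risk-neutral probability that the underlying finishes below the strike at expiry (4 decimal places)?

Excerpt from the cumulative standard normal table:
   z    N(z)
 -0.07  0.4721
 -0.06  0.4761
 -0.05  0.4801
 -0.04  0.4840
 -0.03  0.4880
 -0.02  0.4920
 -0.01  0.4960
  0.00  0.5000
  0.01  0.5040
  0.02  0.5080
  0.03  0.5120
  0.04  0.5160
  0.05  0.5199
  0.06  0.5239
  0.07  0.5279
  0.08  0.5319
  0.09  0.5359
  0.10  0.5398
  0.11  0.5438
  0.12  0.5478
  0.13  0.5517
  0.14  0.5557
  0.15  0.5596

0.5160

σ√T = 0.37 × 1.2247 = 0.4532
d₁ = [ln(154/150) + (0.04 + ½·0.37²)·1.5] / (σ√T) = (0.0263 + 0.1627) / 0.4532 = 0.4171 ≈ 0.42
d₂ = 0.4171 − 0.4532 = -0.0361 ≈ -0.04
Risk-neutral Pr[S_T < K] = N(−d₂) = N(0.04) = 0.5160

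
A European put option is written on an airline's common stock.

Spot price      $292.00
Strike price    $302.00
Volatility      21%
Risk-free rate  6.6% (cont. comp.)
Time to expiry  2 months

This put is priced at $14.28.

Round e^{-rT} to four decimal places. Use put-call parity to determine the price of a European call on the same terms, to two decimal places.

exp(−rT) = exp(−0.066·0.1667) = 0.9891
Put-call parity: C − P = S − K·e^(−rT) = 292 − 302·0.9891 = 292 − 298.7082 = -6.7082
C = P + (C − P) = 14.28 + (-6.7082) = 7.5718

$7.57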